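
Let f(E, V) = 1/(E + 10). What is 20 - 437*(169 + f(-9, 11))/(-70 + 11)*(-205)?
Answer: -15228270/59 ≈ -2.5811e+5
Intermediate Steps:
f(E, V) = 1/(10 + E)
20 - 437*(169 + f(-9, 11))/(-70 + 11)*(-205) = 20 - 437*(169 + 1/(10 - 9))/(-70 + 11)*(-205) = 20 - 437/((-59/(169 + 1/1)))*(-205) = 20 - 437/((-59/(169 + 1)))*(-205) = 20 - 437/((-59/170))*(-205) = 20 - 437/((-59*1/170))*(-205) = 20 - 437/(-59/170)*(-205) = 20 - 437*(-170/59)*(-205) = 20 + (74290/59)*(-205) = 20 - 15229450/59 = -15228270/59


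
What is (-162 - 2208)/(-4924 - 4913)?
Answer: 790/3279 ≈ 0.24093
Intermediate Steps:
(-162 - 2208)/(-4924 - 4913) = -2370/(-9837) = -2370*(-1/9837) = 790/3279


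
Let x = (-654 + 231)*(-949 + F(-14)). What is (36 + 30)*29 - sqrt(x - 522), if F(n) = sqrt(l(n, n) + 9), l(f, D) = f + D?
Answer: 1914 - 3*sqrt(44545 - 47*I*sqrt(19)) ≈ 1280.8 + 1.456*I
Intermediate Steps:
l(f, D) = D + f
F(n) = sqrt(9 + 2*n) (F(n) = sqrt((n + n) + 9) = sqrt(2*n + 9) = sqrt(9 + 2*n))
x = 401427 - 423*I*sqrt(19) (x = (-654 + 231)*(-949 + sqrt(9 + 2*(-14))) = -423*(-949 + sqrt(9 - 28)) = -423*(-949 + sqrt(-19)) = -423*(-949 + I*sqrt(19)) = 401427 - 423*I*sqrt(19) ≈ 4.0143e+5 - 1843.8*I)
(36 + 30)*29 - sqrt(x - 522) = (36 + 30)*29 - sqrt((401427 - 423*I*sqrt(19)) - 522) = 66*29 - sqrt(400905 - 423*I*sqrt(19)) = 1914 - sqrt(400905 - 423*I*sqrt(19))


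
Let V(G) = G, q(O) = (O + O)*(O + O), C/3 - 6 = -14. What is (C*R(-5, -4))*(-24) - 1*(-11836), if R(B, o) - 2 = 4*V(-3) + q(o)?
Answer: 42940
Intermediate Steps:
C = -24 (C = 18 + 3*(-14) = 18 - 42 = -24)
q(O) = 4*O² (q(O) = (2*O)*(2*O) = 4*O²)
R(B, o) = -10 + 4*o² (R(B, o) = 2 + (4*(-3) + 4*o²) = 2 + (-12 + 4*o²) = -10 + 4*o²)
(C*R(-5, -4))*(-24) - 1*(-11836) = -24*(-10 + 4*(-4)²)*(-24) - 1*(-11836) = -24*(-10 + 4*16)*(-24) + 11836 = -24*(-10 + 64)*(-24) + 11836 = -24*54*(-24) + 11836 = -1296*(-24) + 11836 = 31104 + 11836 = 42940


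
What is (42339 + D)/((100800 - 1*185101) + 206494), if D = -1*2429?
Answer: 39910/122193 ≈ 0.32661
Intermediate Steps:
D = -2429
(42339 + D)/((100800 - 1*185101) + 206494) = (42339 - 2429)/((100800 - 1*185101) + 206494) = 39910/((100800 - 185101) + 206494) = 39910/(-84301 + 206494) = 39910/122193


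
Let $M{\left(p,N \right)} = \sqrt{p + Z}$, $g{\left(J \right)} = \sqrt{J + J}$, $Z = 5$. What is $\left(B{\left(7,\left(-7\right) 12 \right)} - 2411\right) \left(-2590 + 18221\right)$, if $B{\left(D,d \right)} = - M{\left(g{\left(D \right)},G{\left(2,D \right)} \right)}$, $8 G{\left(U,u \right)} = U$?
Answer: $-37686341 - 15631 \sqrt{5 + \sqrt{14}} \approx -3.7733 \cdot 10^{7}$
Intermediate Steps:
$G{\left(U,u \right)} = \frac{U}{8}$
$g{\left(J \right)} = \sqrt{2} \sqrt{J}$ ($g{\left(J \right)} = \sqrt{2 J} = \sqrt{2} \sqrt{J}$)
$M{\left(p,N \right)} = \sqrt{5 + p}$ ($M{\left(p,N \right)} = \sqrt{p + 5} = \sqrt{5 + p}$)
$B{\left(D,d \right)} = - \sqrt{5 + \sqrt{2} \sqrt{D}}$
$\left(B{\left(7,\left(-7\right) 12 \right)} - 2411\right) \left(-2590 + 18221\right) = \left(- \sqrt{5 + \sqrt{2} \sqrt{7}} - 2411\right) \left(-2590 + 18221\right) = \left(- \sqrt{5 + \sqrt{14}} - 2411\right) 15631 = \left(-2411 - \sqrt{5 + \sqrt{14}}\right) 15631 = -37686341 - 15631 \sqrt{5 + \sqrt{14}}$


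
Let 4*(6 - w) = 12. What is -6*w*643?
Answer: -11574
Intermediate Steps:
w = 3 (w = 6 - ¼*12 = 6 - 3 = 3)
-6*w*643 = -18*643 = -6*1929 = -11574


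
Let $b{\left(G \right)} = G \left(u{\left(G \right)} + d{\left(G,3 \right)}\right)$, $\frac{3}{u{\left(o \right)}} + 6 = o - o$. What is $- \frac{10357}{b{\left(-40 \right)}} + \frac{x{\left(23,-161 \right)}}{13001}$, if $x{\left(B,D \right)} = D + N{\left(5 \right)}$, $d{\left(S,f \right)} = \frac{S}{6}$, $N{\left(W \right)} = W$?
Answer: $- \frac{404088231}{11180860} \approx -36.141$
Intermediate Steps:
$u{\left(o \right)} = - \frac{1}{2}$ ($u{\left(o \right)} = \frac{3}{-6 + \left(o - o\right)} = \frac{3}{-6 + 0} = \frac{3}{-6} = 3 \left(- \frac{1}{6}\right) = - \frac{1}{2}$)
$d{\left(S,f \right)} = \frac{S}{6}$ ($d{\left(S,f \right)} = S \frac{1}{6} = \frac{S}{6}$)
$x{\left(B,D \right)} = 5 + D$ ($x{\left(B,D \right)} = D + 5 = 5 + D$)
$b{\left(G \right)} = G \left(- \frac{1}{2} + \frac{G}{6}\right)$
$- \frac{10357}{b{\left(-40 \right)}} + \frac{x{\left(23,-161 \right)}}{13001} = - \frac{10357}{\frac{1}{6} \left(-40\right) \left(-3 - 40\right)} + \frac{5 - 161}{13001} = - \frac{10357}{\frac{1}{6} \left(-40\right) \left(-43\right)} - \frac{156}{13001} = - \frac{10357}{\frac{860}{3}} - \frac{156}{13001} = \left(-10357\right) \frac{3}{860} - \frac{156}{13001} = - \frac{31071}{860} - \frac{156}{13001} = - \frac{404088231}{11180860}$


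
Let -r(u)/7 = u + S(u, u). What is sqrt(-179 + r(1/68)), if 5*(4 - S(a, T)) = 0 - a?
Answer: 11*I*sqrt(49470)/170 ≈ 14.392*I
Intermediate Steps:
S(a, T) = 4 + a/5 (S(a, T) = 4 - (0 - a)/5 = 4 - (-1)*a/5 = 4 + a/5)
r(u) = -28 - 42*u/5 (r(u) = -7*(u + (4 + u/5)) = -7*(4 + 6*u/5) = -28 - 42*u/5)
sqrt(-179 + r(1/68)) = sqrt(-179 + (-28 - 42/5/68)) = sqrt(-179 + (-28 - 42/5*1/68)) = sqrt(-179 + (-28 - 21/170)) = sqrt(-179 - 4781/170) = sqrt(-35211/170) = 11*I*sqrt(49470)/170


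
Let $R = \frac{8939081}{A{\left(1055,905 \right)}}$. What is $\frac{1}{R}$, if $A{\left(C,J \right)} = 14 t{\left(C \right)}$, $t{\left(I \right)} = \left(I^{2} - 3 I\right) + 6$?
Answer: $\frac{15538124}{8939081} \approx 1.7382$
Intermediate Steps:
$t{\left(I \right)} = 6 + I^{2} - 3 I$
$A{\left(C,J \right)} = 84 - 42 C + 14 C^{2}$ ($A{\left(C,J \right)} = 14 \left(6 + C^{2} - 3 C\right) = 84 - 42 C + 14 C^{2}$)
$R = \frac{8939081}{15538124}$ ($R = \frac{8939081}{84 - 44310 + 14 \cdot 1055^{2}} = \frac{8939081}{84 - 44310 + 14 \cdot 1113025} = \frac{8939081}{84 - 44310 + 15582350} = \frac{8939081}{15538124} \approx 0.5753$)
$\frac{1}{R} = \frac{1}{\frac{8939081}{15538124}} = \frac{15538124}{8939081}$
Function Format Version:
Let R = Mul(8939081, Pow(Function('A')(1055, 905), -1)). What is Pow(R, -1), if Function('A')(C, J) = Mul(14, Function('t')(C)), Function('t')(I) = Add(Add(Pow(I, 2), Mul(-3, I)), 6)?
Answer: Rational(15538124, 8939081) ≈ 1.7382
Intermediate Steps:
Function('t')(I) = Add(6, Pow(I, 2), Mul(-3, I))
Function('A')(C, J) = Add(84, Mul(-42, C), Mul(14, Pow(C, 2))) (Function('A')(C, J) = Mul(14, Add(6, Pow(C, 2), Mul(-3, C))) = Add(84, Mul(-42, C), Mul(14, Pow(C, 2))))
R = Rational(8939081, 15538124) (R = Mul(8939081, Pow(Add(84, Mul(-42, 1055), Mul(14, Pow(1055, 2))), -1)) = Mul(8939081, Pow(Add(84, -44310, Mul(14, 1113025)), -1)) = Mul(8939081, Pow(Add(84, -44310, 15582350), -1)) = Mul(8939081, Pow(15538124, -1)) = Mul(8939081, Rational(1, 15538124)) = Rational(8939081, 15538124) ≈ 0.57530)
Pow(R, -1) = Pow(Rational(8939081, 15538124), -1) = Rational(15538124, 8939081)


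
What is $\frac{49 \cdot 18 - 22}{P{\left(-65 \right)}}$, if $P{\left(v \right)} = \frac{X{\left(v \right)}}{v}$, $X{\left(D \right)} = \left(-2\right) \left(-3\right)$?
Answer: $- \frac{27950}{3} \approx -9316.7$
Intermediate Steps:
$X{\left(D \right)} = 6$
$P{\left(v \right)} = \frac{6}{v}$
$\frac{49 \cdot 18 - 22}{P{\left(-65 \right)}} = \frac{49 \cdot 18 - 22}{6 \frac{1}{-65}} = \frac{882 - 22}{6 \left(- \frac{1}{65}\right)} = \frac{860}{- \frac{6}{65}} = 860 \left(- \frac{65}{6}\right) = - \frac{27950}{3}$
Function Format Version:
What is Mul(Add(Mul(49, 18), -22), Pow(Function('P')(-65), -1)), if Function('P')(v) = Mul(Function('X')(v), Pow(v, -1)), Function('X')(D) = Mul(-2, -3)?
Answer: Rational(-27950, 3) ≈ -9316.7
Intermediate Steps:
Function('X')(D) = 6
Function('P')(v) = Mul(6, Pow(v, -1))
Mul(Add(Mul(49, 18), -22), Pow(Function('P')(-65), -1)) = Mul(Add(Mul(49, 18), -22), Pow(Mul(6, Pow(-65, -1)), -1)) = Mul(Add(882, -22), Pow(Mul(6, Rational(-1, 65)), -1)) = Mul(860, Pow(Rational(-6, 65), -1)) = Mul(860, Rational(-65, 6)) = Rational(-27950, 3)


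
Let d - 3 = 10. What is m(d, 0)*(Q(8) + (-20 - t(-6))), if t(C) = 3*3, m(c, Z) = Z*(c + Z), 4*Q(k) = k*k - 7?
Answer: 0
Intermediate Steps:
d = 13 (d = 3 + 10 = 13)
Q(k) = -7/4 + k²/4 (Q(k) = (k*k - 7)/4 = (k² - 7)/4 = (-7 + k²)/4 = -7/4 + k²/4)
m(c, Z) = Z*(Z + c)
t(C) = 9
m(d, 0)*(Q(8) + (-20 - t(-6))) = (0*(0 + 13))*((-7/4 + (¼)*8²) + (-20 - 1*9)) = (0*13)*((-7/4 + (¼)*64) + (-20 - 9)) = 0*((-7/4 + 16) - 29) = 0*(57/4 - 29) = 0*(-59/4) = 0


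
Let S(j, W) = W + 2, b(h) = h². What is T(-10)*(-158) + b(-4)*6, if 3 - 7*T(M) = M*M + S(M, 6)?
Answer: 2466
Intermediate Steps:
S(j, W) = 2 + W
T(M) = -5/7 - M²/7 (T(M) = 3/7 - (M*M + (2 + 6))/7 = 3/7 - (M² + 8)/7 = 3/7 - (8 + M²)/7 = 3/7 + (-8/7 - M²/7) = -5/7 - M²/7)
T(-10)*(-158) + b(-4)*6 = (-5/7 - ⅐*(-10)²)*(-158) + (-4)²*6 = (-5/7 - ⅐*100)*(-158) + 16*6 = (-5/7 - 100/7)*(-158) + 96 = -15*(-158) + 96 = 2370 + 96 = 2466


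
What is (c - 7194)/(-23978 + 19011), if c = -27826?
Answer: 35020/4967 ≈ 7.0505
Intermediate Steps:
(c - 7194)/(-23978 + 19011) = (-27826 - 7194)/(-23978 + 19011) = -35020/(-4967) = -35020*(-1/4967) = 35020/4967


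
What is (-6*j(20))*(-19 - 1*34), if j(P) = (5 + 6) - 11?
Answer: 0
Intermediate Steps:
j(P) = 0 (j(P) = 11 - 11 = 0)
(-6*j(20))*(-19 - 1*34) = (-6*0)*(-19 - 1*34) = 0*(-19 - 34) = 0*(-53) = 0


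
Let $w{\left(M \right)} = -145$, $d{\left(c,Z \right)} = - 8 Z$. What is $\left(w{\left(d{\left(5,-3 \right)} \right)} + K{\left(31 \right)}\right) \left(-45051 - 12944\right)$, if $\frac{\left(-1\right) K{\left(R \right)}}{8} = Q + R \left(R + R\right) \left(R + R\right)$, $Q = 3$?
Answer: $55297130595$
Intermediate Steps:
$K{\left(R \right)} = -24 - 32 R^{3}$ ($K{\left(R \right)} = - 8 \left(3 + R \left(R + R\right) \left(R + R\right)\right) = - 8 \left(3 + R 2 R 2 R\right) = - 8 \left(3 + R 4 R^{2}\right) = - 8 \left(3 + 4 R^{3}\right) = -24 - 32 R^{3}$)
$\left(w{\left(d{\left(5,-3 \right)} \right)} + K{\left(31 \right)}\right) \left(-45051 - 12944\right) = \left(-145 - \left(24 + 32 \cdot 31^{3}\right)\right) \left(-45051 - 12944\right) = \left(-145 - 953336\right) \left(-57995\right) = \left(-953481\right) \left(-57995\right) = 55297130595$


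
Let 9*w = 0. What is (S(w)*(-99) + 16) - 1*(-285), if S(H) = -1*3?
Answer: 598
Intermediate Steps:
w = 0 (w = (1/9)*0 = 0)
S(H) = -3
(S(w)*(-99) + 16) - 1*(-285) = (-3*(-99) + 16) - 1*(-285) = (297 + 16) + 285 = 313 + 285 = 598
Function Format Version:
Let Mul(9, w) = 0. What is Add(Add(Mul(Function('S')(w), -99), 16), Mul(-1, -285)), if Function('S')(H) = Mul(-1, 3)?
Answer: 598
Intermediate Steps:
w = 0 (w = Mul(Rational(1, 9), 0) = 0)
Function('S')(H) = -3
Add(Add(Mul(Function('S')(w), -99), 16), Mul(-1, -285)) = Add(Add(Mul(-3, -99), 16), Mul(-1, -285)) = Add(Add(297, 16), 285) = Add(313, 285) = 598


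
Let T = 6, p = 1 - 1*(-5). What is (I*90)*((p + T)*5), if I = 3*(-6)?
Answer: -97200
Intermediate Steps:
p = 6 (p = 1 + 5 = 6)
I = -18
(I*90)*((p + T)*5) = (-18*90)*((6 + 6)*5) = -19440*5 = -1620*60 = -97200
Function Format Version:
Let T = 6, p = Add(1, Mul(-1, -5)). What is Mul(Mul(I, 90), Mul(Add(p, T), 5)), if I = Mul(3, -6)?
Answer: -97200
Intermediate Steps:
p = 6 (p = Add(1, 5) = 6)
I = -18
Mul(Mul(I, 90), Mul(Add(p, T), 5)) = Mul(Mul(-18, 90), Mul(Add(6, 6), 5)) = Mul(-1620, Mul(12, 5)) = Mul(-1620, 60) = -97200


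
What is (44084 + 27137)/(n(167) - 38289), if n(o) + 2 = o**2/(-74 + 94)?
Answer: -1424420/737931 ≈ -1.9303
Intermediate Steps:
n(o) = -2 + o**2/20 (n(o) = -2 + o**2/(-74 + 94) = -2 + o**2/20)
(44084 + 27137)/(n(167) - 38289) = (44084 + 27137)/((-2 + (1/20)*167**2) - 38289) = 71221/((-2 + (1/20)*27889) - 38289) = 71221/((-2 + 27889/20) - 38289) = 71221/(27849/20 - 38289) = 71221/(-737931/20) = 71221*(-20/737931) = -1424420/737931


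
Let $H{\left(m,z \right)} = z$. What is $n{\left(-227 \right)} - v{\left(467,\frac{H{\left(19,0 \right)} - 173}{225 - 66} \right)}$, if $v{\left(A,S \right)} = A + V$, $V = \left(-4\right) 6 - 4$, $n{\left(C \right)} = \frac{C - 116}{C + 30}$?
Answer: $- \frac{86140}{197} \approx -437.26$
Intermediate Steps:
$n{\left(C \right)} = \frac{-116 + C}{30 + C}$
$V = -28$ ($V = -24 - 4 = -28$)
$v{\left(A,S \right)} = -28 + A$ ($v{\left(A,S \right)} = A - 28 = -28 + A$)
$n{\left(-227 \right)} - v{\left(467,\frac{H{\left(19,0 \right)} - 173}{225 - 66} \right)} = \frac{-116 - 227}{30 - 227} - \left(-28 + 467\right) = \frac{1}{-197} \left(-343\right) - 439 = \left(- \frac{1}{197}\right) \left(-343\right) - 439 = \frac{343}{197} - 439 = - \frac{86140}{197}$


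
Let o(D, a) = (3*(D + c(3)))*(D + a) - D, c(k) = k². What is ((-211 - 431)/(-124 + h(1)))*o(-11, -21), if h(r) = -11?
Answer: 43442/45 ≈ 965.38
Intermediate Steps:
o(D, a) = -D + (27 + 3*D)*(D + a) (o(D, a) = (3*(D + 3²))*(D + a) - D = (3*(D + 9))*(D + a) - D = (3*(9 + D))*(D + a) - D = (27 + 3*D)*(D + a) - D = -D + (27 + 3*D)*(D + a))
((-211 - 431)/(-124 + h(1)))*o(-11, -21) = ((-211 - 431)/(-124 - 11))*(3*(-11)² + 26*(-11) + 27*(-21) + 3*(-11)*(-21)) = (-642/(-135))*(3*121 - 286 - 567 + 693) = (-642*(-1/135))*(363 - 286 - 567 + 693) = (214/45)*203 = 43442/45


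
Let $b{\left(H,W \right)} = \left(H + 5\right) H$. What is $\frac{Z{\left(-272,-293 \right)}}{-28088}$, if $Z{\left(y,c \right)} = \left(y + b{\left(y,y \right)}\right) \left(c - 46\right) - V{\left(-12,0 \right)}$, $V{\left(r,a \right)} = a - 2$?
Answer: $\frac{12263663}{14044} \approx 873.23$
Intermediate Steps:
$b{\left(H,W \right)} = H \left(5 + H\right)$ ($b{\left(H,W \right)} = \left(5 + H\right) H = H \left(5 + H\right)$)
$V{\left(r,a \right)} = -2 + a$
$Z{\left(y,c \right)} = 2 + \left(-46 + c\right) \left(y + y \left(5 + y\right)\right)$ ($Z{\left(y,c \right)} = \left(y + y \left(5 + y\right)\right) \left(c - 46\right) - \left(-2 + 0\right) = \left(y + y \left(5 + y\right)\right) \left(-46 + c\right) - -2 = \left(-46 + c\right) \left(y + y \left(5 + y\right)\right) + 2 = 2 + \left(-46 + c\right) \left(y + y \left(5 + y\right)\right)$)
$\frac{Z{\left(-272,-293 \right)}}{-28088} = \frac{2 - -75072 - 46 \left(-272\right)^{2} - 293 \left(-272\right)^{2} + 6 \left(-293\right) \left(-272\right)}{-28088} = \left(2 + 75072 - 3403264 - 21677312 + 478176\right) \left(- \frac{1}{28088}\right) = \left(-24527326\right) \left(- \frac{1}{28088}\right) = \frac{12263663}{14044}$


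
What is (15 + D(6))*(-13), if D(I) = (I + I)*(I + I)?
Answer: -2067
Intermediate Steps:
D(I) = 4*I² (D(I) = (2*I)*(2*I) = 4*I²)
(15 + D(6))*(-13) = (15 + 4*6²)*(-13) = (15 + 4*36)*(-13) = (15 + 144)*(-13) = 159*(-13) = -2067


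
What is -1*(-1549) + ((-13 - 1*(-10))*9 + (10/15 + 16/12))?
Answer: 1524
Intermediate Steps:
-1*(-1549) + ((-13 - 1*(-10))*9 + (10/15 + 16/12)) = 1549 + ((-13 + 10)*9 + (10*(1/15) + 16*(1/12))) = 1549 + (-3*9 + (2/3 + 4/3)) = 1549 + (-27 + 2) = 1549 - 25 = 1524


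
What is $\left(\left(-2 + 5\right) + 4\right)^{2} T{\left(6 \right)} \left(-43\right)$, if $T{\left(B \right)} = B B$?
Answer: $-75852$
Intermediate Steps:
$T{\left(B \right)} = B^{2}$
$\left(\left(-2 + 5\right) + 4\right)^{2} T{\left(6 \right)} \left(-43\right) = \left(\left(-2 + 5\right) + 4\right)^{2} \cdot 6^{2} \left(-43\right) = \left(3 + 4\right)^{2} \cdot 36 \left(-43\right) = 7^{2} \cdot 36 \left(-43\right) = 49 \cdot 36 \left(-43\right) = 1764 \left(-43\right) = -75852$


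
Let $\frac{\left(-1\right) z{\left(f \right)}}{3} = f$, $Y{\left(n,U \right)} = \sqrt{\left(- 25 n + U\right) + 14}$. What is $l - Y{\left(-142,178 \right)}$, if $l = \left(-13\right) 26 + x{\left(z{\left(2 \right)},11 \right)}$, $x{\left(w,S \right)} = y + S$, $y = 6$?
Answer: $-321 - \sqrt{3742} \approx -382.17$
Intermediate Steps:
$Y{\left(n,U \right)} = \sqrt{14 + U - 25 n}$ ($Y{\left(n,U \right)} = \sqrt{\left(U - 25 n\right) + 14} = \sqrt{14 + U - 25 n}$)
$z{\left(f \right)} = - 3 f$
$x{\left(w,S \right)} = 6 + S$
$l = -321$ ($l = \left(-13\right) 26 + \left(6 + 11\right) = -338 + 17 = -321$)
$l - Y{\left(-142,178 \right)} = -321 - \sqrt{14 + 178 - -3550} = -321 - \sqrt{14 + 178 + 3550} = -321 - \sqrt{3742}$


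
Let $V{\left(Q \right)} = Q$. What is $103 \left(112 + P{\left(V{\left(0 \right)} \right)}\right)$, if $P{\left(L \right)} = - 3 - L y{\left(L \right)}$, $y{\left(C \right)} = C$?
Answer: $11536$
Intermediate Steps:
$P{\left(L \right)} = 3 L^{2}$ ($P{\left(L \right)} = - 3 - L L = - 3 \left(- L^{2}\right) = 3 L^{2}$)
$103 \left(112 + P{\left(V{\left(0 \right)} \right)}\right) = 103 \left(112 + 3 \cdot 0^{2}\right) = 103 \left(112 + 3 \cdot 0\right) = 103 \left(112 + 0\right) = 103 \cdot 112 = 11536$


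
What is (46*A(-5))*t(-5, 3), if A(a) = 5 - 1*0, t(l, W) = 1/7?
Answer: 230/7 ≈ 32.857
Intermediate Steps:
t(l, W) = ⅐ (t(l, W) = 1*(⅐) = ⅐)
A(a) = 5 (A(a) = 5 + 0 = 5)
(46*A(-5))*t(-5, 3) = (46*5)*(⅐) = 230*(⅐) = 230/7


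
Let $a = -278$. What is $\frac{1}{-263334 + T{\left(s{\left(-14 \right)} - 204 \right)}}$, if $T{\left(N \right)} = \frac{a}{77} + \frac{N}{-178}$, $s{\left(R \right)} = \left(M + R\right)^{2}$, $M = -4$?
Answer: $- \frac{6853}{1804657264} \approx -3.7974 \cdot 10^{-6}$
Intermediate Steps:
$s{\left(R \right)} = \left(-4 + R\right)^{2}$
$T{\left(N \right)} = - \frac{278}{77} - \frac{N}{178}$ ($T{\left(N \right)} = - \frac{278}{77} + \frac{N}{-178} = \left(-278\right) \frac{1}{77} + N \left(- \frac{1}{178}\right) = - \frac{278}{77} - \frac{N}{178}$)
$\frac{1}{-263334 + T{\left(s{\left(-14 \right)} - 204 \right)}} = \frac{1}{-263334 - \left(\frac{278}{77} + \frac{\left(-4 - 14\right)^{2} - 204}{178}\right)} = \frac{1}{-263334 - \left(\frac{278}{77} + \frac{\left(-18\right)^{2} - 204}{178}\right)} = \frac{1}{-263334 - \left(\frac{278}{77} + \frac{324 - 204}{178}\right)} = \frac{1}{-263334 - \frac{29362}{6853}} = \frac{1}{- \frac{1804657264}{6853}} = - \frac{6853}{1804657264}$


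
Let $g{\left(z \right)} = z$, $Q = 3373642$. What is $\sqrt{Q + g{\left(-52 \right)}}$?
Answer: $\sqrt{3373590} \approx 1836.7$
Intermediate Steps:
$\sqrt{Q + g{\left(-52 \right)}} = \sqrt{3373642 - 52} = \sqrt{3373590}$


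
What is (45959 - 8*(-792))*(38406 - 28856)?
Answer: 499417250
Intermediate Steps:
(45959 - 8*(-792))*(38406 - 28856) = (45959 + 6336)*9550 = 52295*9550 = 499417250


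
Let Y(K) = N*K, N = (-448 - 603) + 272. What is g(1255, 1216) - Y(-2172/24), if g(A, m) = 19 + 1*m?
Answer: -138529/2 ≈ -69265.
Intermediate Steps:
N = -779 (N = -1051 + 272 = -779)
Y(K) = -779*K
g(A, m) = 19 + m
g(1255, 1216) - Y(-2172/24) = (19 + 1216) - (-779)*(-2172/24) = 1235 - (-779)*(-2172*1/24) = 1235 - (-779)*(-181)/2 = 1235 - 1*140999/2 = 1235 - 140999/2 = -138529/2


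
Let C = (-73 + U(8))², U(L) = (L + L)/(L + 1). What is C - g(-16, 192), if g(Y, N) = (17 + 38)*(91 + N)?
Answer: -849884/81 ≈ -10492.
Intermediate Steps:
U(L) = 2*L/(1 + L) (U(L) = (2*L)/(1 + L) = 2*L/(1 + L))
g(Y, N) = 5005 + 55*N (g(Y, N) = 55*(91 + N) = 5005 + 55*N)
C = 410881/81 (C = (-73 + 2*8/(1 + 8))² = (-73 + 2*8/9)² = (-73 + 2*8*(⅑))² = (-73 + 16/9)² = (-641/9)² = 410881/81 ≈ 5072.6)
C - g(-16, 192) = 410881/81 - (5005 + 55*192) = 410881/81 - (5005 + 10560) = 410881/81 - 1*15565 = 410881/81 - 15565 = -849884/81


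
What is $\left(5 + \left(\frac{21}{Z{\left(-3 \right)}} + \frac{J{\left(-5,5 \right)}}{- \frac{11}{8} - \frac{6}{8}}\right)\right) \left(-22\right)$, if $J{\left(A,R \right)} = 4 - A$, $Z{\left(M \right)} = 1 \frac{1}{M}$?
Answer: $\frac{23276}{17} \approx 1369.2$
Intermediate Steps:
$Z{\left(M \right)} = \frac{1}{M}$
$\left(5 + \left(\frac{21}{Z{\left(-3 \right)}} + \frac{J{\left(-5,5 \right)}}{- \frac{11}{8} - \frac{6}{8}}\right)\right) \left(-22\right) = \left(5 + \left(\frac{21}{\frac{1}{-3}} + \frac{4 - -5}{- \frac{11}{8} - \frac{6}{8}}\right)\right) \left(-22\right) = \left(5 + \left(\frac{21}{- \frac{1}{3}} + \frac{4 + 5}{\left(-11\right) \frac{1}{8} - \frac{3}{4}}\right)\right) \left(-22\right) = \left(5 + \left(21 \left(-3\right) + \frac{9}{- \frac{11}{8} - \frac{3}{4}}\right)\right) \left(-22\right) = \left(5 - \left(63 - \frac{9}{- \frac{17}{8}}\right)\right) \left(-22\right) = \left(5 + \left(-63 + 9 \left(- \frac{8}{17}\right)\right)\right) \left(-22\right) = \left(5 - \frac{1143}{17}\right) \left(-22\right) = \left(- \frac{1058}{17}\right) \left(-22\right) = \frac{23276}{17}$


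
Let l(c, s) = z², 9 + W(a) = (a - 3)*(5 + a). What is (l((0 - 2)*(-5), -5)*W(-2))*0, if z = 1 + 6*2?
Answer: 0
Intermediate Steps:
W(a) = -9 + (-3 + a)*(5 + a) (W(a) = -9 + (a - 3)*(5 + a) = -9 + (-3 + a)*(5 + a))
z = 13 (z = 1 + 12 = 13)
l(c, s) = 169 (l(c, s) = 13² = 169)
(l((0 - 2)*(-5), -5)*W(-2))*0 = (169*(-24 + (-2)² + 2*(-2)))*0 = (169*(-24 + 4 - 4))*0 = (169*(-24))*0 = -4056*0 = 0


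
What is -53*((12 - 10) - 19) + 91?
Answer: 992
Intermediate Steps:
-53*((12 - 10) - 19) + 91 = -53*(2 - 19) + 91 = -53*(-17) + 91 = 901 + 91 = 992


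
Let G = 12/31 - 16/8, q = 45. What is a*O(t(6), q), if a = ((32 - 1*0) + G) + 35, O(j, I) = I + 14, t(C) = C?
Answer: 119593/31 ≈ 3857.8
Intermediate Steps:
O(j, I) = 14 + I
G = -50/31 (G = 12*(1/31) - 16*⅛ = 12/31 - 2 = -50/31 ≈ -1.6129)
a = 2027/31 (a = ((32 - 1*0) - 50/31) + 35 = ((32 + 0) - 50/31) + 35 = (32 - 50/31) + 35 = 942/31 + 35 = 2027/31 ≈ 65.387)
a*O(t(6), q) = 2027*(14 + 45)/31 = (2027/31)*59 = 119593/31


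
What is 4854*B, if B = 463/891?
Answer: 749134/297 ≈ 2522.3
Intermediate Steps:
B = 463/891 (B = 463*(1/891) = 463/891 ≈ 0.51964)
4854*B = 4854*(463/891) = 749134/297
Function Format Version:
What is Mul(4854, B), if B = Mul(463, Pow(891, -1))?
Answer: Rational(749134, 297) ≈ 2522.3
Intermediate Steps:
B = Rational(463, 891) (B = Mul(463, Rational(1, 891)) = Rational(463, 891) ≈ 0.51964)
Mul(4854, B) = Mul(4854, Rational(463, 891)) = Rational(749134, 297)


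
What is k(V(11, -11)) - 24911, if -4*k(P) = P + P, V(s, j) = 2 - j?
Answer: -49835/2 ≈ -24918.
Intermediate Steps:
k(P) = -P/2 (k(P) = -(P + P)/4 = -P/2)
k(V(11, -11)) - 24911 = -(2 - 1*(-11))/2 - 24911 = -(2 + 11)/2 - 24911 = -½*13 - 24911 = -13/2 - 24911 = -49835/2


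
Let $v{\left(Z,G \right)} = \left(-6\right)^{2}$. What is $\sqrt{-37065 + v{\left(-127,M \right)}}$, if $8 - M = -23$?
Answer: $i \sqrt{37029} \approx 192.43 i$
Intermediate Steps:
$M = 31$ ($M = 8 - -23 = 8 + 23 = 31$)
$v{\left(Z,G \right)} = 36$
$\sqrt{-37065 + v{\left(-127,M \right)}} = \sqrt{-37065 + 36} = \sqrt{-37029} = i \sqrt{37029}$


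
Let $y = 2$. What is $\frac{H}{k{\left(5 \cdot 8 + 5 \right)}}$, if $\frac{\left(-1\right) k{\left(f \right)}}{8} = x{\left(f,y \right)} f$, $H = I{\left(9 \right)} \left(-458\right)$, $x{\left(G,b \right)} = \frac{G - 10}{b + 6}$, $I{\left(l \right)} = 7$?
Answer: $\frac{458}{225} \approx 2.0356$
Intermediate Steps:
$x{\left(G,b \right)} = \frac{-10 + G}{6 + b}$
$H = -3206$ ($H = 7 \left(-458\right) = -3206$)
$k{\left(f \right)} = - 8 f \left(- \frac{5}{4} + \frac{f}{8}\right)$ ($k{\left(f \right)} = - 8 \frac{-10 + f}{6 + 2} f = - 8 \frac{-10 + f}{8} f = - 8 \left(- \frac{5}{4} + \frac{f}{8}\right) f = - 8 f \left(- \frac{5}{4} + \frac{f}{8}\right)$)
$\frac{H}{k{\left(5 \cdot 8 + 5 \right)}} = - \frac{3206}{\left(5 \cdot 8 + 5\right) \left(10 - \left(5 \cdot 8 + 5\right)\right)} = - \frac{3206}{\left(40 + 5\right) \left(10 - \left(40 + 5\right)\right)} = - \frac{3206}{45 \left(10 - 45\right)} = - \frac{3206}{45 \left(-35\right)} = - \frac{3206}{-1575} = \left(-3206\right) \left(- \frac{1}{1575}\right) = \frac{458}{225}$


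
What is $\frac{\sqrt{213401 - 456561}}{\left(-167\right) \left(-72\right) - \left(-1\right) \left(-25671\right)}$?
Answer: $- \frac{2 i \sqrt{60790}}{13647} \approx - 0.036133 i$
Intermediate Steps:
$\frac{\sqrt{213401 - 456561}}{\left(-167\right) \left(-72\right) - \left(-1\right) \left(-25671\right)} = \frac{\sqrt{-243160}}{12024 - 25671} = \frac{2 i \sqrt{60790}}{12024 - 25671} = \frac{2 i \sqrt{60790}}{-13647} = 2 i \sqrt{60790} \left(- \frac{1}{13647}\right) = - \frac{2 i \sqrt{60790}}{13647}$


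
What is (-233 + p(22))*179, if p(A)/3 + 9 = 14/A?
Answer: -508181/11 ≈ -46198.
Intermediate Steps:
p(A) = -27 + 42/A (p(A) = -27 + 3*(14/A) = -27 + 42/A)
(-233 + p(22))*179 = (-233 + (-27 + 42/22))*179 = (-233 + (-27 + 42*(1/22)))*179 = (-233 + (-27 + 21/11))*179 = (-233 - 276/11)*179 = -2839/11*179 = -508181/11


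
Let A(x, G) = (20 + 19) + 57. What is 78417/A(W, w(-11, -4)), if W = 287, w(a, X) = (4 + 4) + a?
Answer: 26139/32 ≈ 816.84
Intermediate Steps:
w(a, X) = 8 + a
A(x, G) = 96 (A(x, G) = 39 + 57 = 96)
78417/A(W, w(-11, -4)) = 78417/96 = 78417*(1/96) = 26139/32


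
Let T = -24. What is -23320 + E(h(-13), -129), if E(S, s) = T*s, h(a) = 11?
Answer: -20224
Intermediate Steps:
E(S, s) = -24*s
-23320 + E(h(-13), -129) = -23320 - 24*(-129) = -23320 + 3096 = -20224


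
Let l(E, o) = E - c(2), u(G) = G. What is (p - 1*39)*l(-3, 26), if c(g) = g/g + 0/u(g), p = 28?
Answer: 44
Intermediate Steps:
c(g) = 1 (c(g) = g/g + 0/g = 1 + 0 = 1)
l(E, o) = -1 + E (l(E, o) = E - 1*1 = E - 1 = -1 + E)
(p - 1*39)*l(-3, 26) = (28 - 1*39)*(-1 - 3) = (28 - 39)*(-4) = -11*(-4) = 44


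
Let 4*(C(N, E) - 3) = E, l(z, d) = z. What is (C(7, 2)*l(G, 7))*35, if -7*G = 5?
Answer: -175/2 ≈ -87.500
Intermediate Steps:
G = -5/7 (G = -⅐*5 = -5/7 ≈ -0.71429)
C(N, E) = 3 + E/4
(C(7, 2)*l(G, 7))*35 = ((3 + (¼)*2)*(-5/7))*35 = ((3 + ½)*(-5/7))*35 = ((7/2)*(-5/7))*35 = -5/2*35 = -175/2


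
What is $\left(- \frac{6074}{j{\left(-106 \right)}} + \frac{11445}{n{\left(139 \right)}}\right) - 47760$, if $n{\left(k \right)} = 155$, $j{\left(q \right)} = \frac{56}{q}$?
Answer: $- \frac{15706003}{434} \approx -36189.0$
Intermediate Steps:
$\left(- \frac{6074}{j{\left(-106 \right)}} + \frac{11445}{n{\left(139 \right)}}\right) - 47760 = \left(- \frac{6074}{56 \frac{1}{-106}} + \frac{11445}{155}\right) - 47760 = \left(- \frac{6074}{56 \left(- \frac{1}{106}\right)} + 11445 \cdot \frac{1}{155}\right) - 47760 = \left(- \frac{6074}{- \frac{28}{53}} + \frac{2289}{31}\right) - 47760 = \left(\left(-6074\right) \left(- \frac{53}{28}\right) + \frac{2289}{31}\right) - 47760 = \left(\frac{160961}{14} + \frac{2289}{31}\right) - 47760 = \frac{5021837}{434} - 47760 = - \frac{15706003}{434}$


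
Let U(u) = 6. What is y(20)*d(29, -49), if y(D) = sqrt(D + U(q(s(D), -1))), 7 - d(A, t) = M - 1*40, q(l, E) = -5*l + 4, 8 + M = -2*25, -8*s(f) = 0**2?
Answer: 105*sqrt(26) ≈ 535.40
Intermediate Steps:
s(f) = 0 (s(f) = -1/8*0**2 = -1/8*0 = 0)
M = -58 (M = -8 - 2*25 = -8 - 50 = -58)
q(l, E) = 4 - 5*l
d(A, t) = 105 (d(A, t) = 7 - (-58 - 1*40) = 7 - (-58 - 40) = 7 - 1*(-98) = 7 + 98 = 105)
y(D) = sqrt(6 + D) (y(D) = sqrt(D + 6) = sqrt(6 + D))
y(20)*d(29, -49) = sqrt(6 + 20)*105 = sqrt(26)*105 = 105*sqrt(26)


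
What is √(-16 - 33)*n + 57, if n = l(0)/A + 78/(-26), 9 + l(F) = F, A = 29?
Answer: 57 - 672*I/29 ≈ 57.0 - 23.172*I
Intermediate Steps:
l(F) = -9 + F
n = -96/29 (n = (-9 + 0)/29 + 78/(-26) = -9*1/29 + 78*(-1/26) = -9/29 - 3 = -96/29 ≈ -3.3103)
√(-16 - 33)*n + 57 = √(-16 - 33)*(-96/29) + 57 = √(-49)*(-96/29) + 57 = (7*I)*(-96/29) + 57 = -672*I/29 + 57 = 57 - 672*I/29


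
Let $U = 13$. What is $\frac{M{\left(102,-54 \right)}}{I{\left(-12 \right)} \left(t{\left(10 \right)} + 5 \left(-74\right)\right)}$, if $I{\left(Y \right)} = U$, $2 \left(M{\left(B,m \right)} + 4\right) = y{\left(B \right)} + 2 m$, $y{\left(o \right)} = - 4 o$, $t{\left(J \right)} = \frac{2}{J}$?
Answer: $\frac{1310}{24037} \approx 0.054499$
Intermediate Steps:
$M{\left(B,m \right)} = -4 + m - 2 B$ ($M{\left(B,m \right)} = -4 + \frac{- 4 B + 2 m}{2} = -4 - \left(- m + 2 B\right) = -4 + m - 2 B$)
$I{\left(Y \right)} = 13$
$\frac{M{\left(102,-54 \right)}}{I{\left(-12 \right)} \left(t{\left(10 \right)} + 5 \left(-74\right)\right)} = \frac{-4 - 54 - 204}{13 \left(\frac{2}{10} + 5 \left(-74\right)\right)} = \frac{-4 - 54 - 204}{13 \left(2 \cdot \frac{1}{10} - 370\right)} = - \frac{262}{13 \left(\frac{1}{5} - 370\right)} = - \frac{262}{13 \left(- \frac{1849}{5}\right)} = - \frac{262}{- \frac{24037}{5}} = \left(-262\right) \left(- \frac{5}{24037}\right) = \frac{1310}{24037}$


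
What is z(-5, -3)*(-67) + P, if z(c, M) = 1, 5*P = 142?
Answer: -193/5 ≈ -38.600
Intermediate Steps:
P = 142/5 (P = (⅕)*142 = 142/5 ≈ 28.400)
z(-5, -3)*(-67) + P = 1*(-67) + 142/5 = -67 + 142/5 = -193/5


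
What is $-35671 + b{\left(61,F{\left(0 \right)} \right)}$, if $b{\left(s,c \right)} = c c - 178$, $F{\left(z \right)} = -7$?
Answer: $-35800$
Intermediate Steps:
$b{\left(s,c \right)} = -178 + c^{2}$ ($b{\left(s,c \right)} = c^{2} - 178 = -178 + c^{2}$)
$-35671 + b{\left(61,F{\left(0 \right)} \right)} = -35671 - \left(178 - \left(-7\right)^{2}\right) = -35671 + \left(-178 + 49\right) = -35671 - 129 = -35800$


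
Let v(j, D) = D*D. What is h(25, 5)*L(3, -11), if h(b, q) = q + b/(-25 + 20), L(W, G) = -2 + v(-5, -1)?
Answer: 0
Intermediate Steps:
v(j, D) = D²
L(W, G) = -1 (L(W, G) = -2 + (-1)² = -2 + 1 = -1)
h(b, q) = q - b/5 (h(b, q) = q + b/(-5) = q - b/5)
h(25, 5)*L(3, -11) = (5 - ⅕*25)*(-1) = (5 - 5)*(-1) = 0*(-1) = 0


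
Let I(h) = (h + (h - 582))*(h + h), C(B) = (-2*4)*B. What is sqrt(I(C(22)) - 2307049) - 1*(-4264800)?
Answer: 4264800 + 3*I*sqrt(219809) ≈ 4.2648e+6 + 1406.5*I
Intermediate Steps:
C(B) = -8*B
I(h) = 2*h*(-582 + 2*h) (I(h) = (h + (-582 + h))*(2*h) = (-582 + 2*h)*(2*h) = 2*h*(-582 + 2*h))
sqrt(I(C(22)) - 2307049) - 1*(-4264800) = sqrt(4*(-8*22)*(-291 - 8*22) - 2307049) - 1*(-4264800) = sqrt(4*(-176)*(-291 - 176) - 2307049) + 4264800 = sqrt(4*(-176)*(-467) - 2307049) + 4264800 = sqrt(328768 - 2307049) + 4264800 = sqrt(-1978281) + 4264800 = 3*I*sqrt(219809) + 4264800 = 4264800 + 3*I*sqrt(219809)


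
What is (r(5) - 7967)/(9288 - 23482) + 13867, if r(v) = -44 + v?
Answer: 98418102/7097 ≈ 13868.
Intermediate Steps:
(r(5) - 7967)/(9288 - 23482) + 13867 = ((-44 + 5) - 7967)/(9288 - 23482) + 13867 = (-39 - 7967)/(-14194) + 13867 = -8006*(-1/14194) + 13867 = 4003/7097 + 13867 = 98418102/7097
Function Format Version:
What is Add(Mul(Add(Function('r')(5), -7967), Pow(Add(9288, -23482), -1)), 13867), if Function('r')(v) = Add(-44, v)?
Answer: Rational(98418102, 7097) ≈ 13868.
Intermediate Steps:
Add(Mul(Add(Function('r')(5), -7967), Pow(Add(9288, -23482), -1)), 13867) = Add(Mul(Add(Add(-44, 5), -7967), Pow(Add(9288, -23482), -1)), 13867) = Add(Mul(Add(-39, -7967), Pow(-14194, -1)), 13867) = Add(Mul(-8006, Rational(-1, 14194)), 13867) = Add(Rational(4003, 7097), 13867) = Rational(98418102, 7097)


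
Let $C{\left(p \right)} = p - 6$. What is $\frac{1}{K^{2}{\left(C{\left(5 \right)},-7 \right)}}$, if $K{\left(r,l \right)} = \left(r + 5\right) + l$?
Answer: $\frac{1}{9} \approx 0.11111$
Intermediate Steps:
$C{\left(p \right)} = -6 + p$ ($C{\left(p \right)} = p - 6 = -6 + p$)
$K{\left(r,l \right)} = 5 + l + r$ ($K{\left(r,l \right)} = \left(5 + r\right) + l = 5 + l + r$)
$\frac{1}{K^{2}{\left(C{\left(5 \right)},-7 \right)}} = \frac{1}{\left(5 - 7 + \left(-6 + 5\right)\right)^{2}} = \frac{1}{\left(5 - 7 - 1\right)^{2}} = \frac{1}{\left(-3\right)^{2}} = \frac{1}{9}$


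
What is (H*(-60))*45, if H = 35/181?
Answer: -94500/181 ≈ -522.10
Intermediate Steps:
H = 35/181 (H = 35*(1/181) = 35/181 ≈ 0.19337)
(H*(-60))*45 = ((35/181)*(-60))*45 = -2100/181*45 = -94500/181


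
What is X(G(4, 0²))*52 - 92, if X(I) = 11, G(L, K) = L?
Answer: 480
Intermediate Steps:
X(G(4, 0²))*52 - 92 = 11*52 - 92 = 572 - 92 = 480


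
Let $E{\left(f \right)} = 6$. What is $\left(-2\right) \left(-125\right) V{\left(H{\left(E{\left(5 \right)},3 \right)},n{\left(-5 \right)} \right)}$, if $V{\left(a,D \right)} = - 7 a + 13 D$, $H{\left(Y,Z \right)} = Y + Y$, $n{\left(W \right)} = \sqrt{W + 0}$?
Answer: $-21000 + 3250 i \sqrt{5} \approx -21000.0 + 7267.2 i$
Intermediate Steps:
$n{\left(W \right)} = \sqrt{W}$
$H{\left(Y,Z \right)} = 2 Y$
$\left(-2\right) \left(-125\right) V{\left(H{\left(E{\left(5 \right)},3 \right)},n{\left(-5 \right)} \right)} = \left(-2\right) \left(-125\right) \left(- 7 \cdot 2 \cdot 6 + 13 \sqrt{-5}\right) = 250 \left(\left(-7\right) 12 + 13 i \sqrt{5}\right) = 250 \left(-84 + 13 i \sqrt{5}\right) = -21000 + 3250 i \sqrt{5}$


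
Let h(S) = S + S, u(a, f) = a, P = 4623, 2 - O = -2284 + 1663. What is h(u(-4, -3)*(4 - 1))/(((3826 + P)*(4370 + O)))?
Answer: -24/42185857 ≈ -5.6891e-7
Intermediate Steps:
O = 623 (O = 2 - (-2284 + 1663) = 2 - 1*(-621) = 2 + 621 = 623)
h(S) = 2*S
h(u(-4, -3)*(4 - 1))/(((3826 + P)*(4370 + O))) = (2*(-4*(4 - 1)))/(((3826 + 4623)*(4370 + 623))) = (2*(-4*3))/((8449*4993)) = (2*(-12))/42185857 = -24*1/42185857 = -24/42185857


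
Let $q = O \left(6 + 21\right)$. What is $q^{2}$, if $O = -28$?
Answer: $571536$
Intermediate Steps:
$q = -756$ ($q = - 28 \left(6 + 21\right) = \left(-28\right) 27 = -756$)
$q^{2} = \left(-756\right)^{2} = 571536$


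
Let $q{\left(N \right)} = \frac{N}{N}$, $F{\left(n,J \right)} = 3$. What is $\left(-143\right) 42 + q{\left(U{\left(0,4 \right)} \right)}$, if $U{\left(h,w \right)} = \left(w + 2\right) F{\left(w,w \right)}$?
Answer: $-6005$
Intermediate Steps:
$U{\left(h,w \right)} = 6 + 3 w$ ($U{\left(h,w \right)} = \left(w + 2\right) 3 = \left(2 + w\right) 3 = 6 + 3 w$)
$q{\left(N \right)} = 1$
$\left(-143\right) 42 + q{\left(U{\left(0,4 \right)} \right)} = \left(-143\right) 42 + 1 = -6006 + 1 = -6005$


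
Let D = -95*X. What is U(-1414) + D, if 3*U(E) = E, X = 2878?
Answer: -821644/3 ≈ -2.7388e+5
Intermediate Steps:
U(E) = E/3
D = -273410 (D = -95*2878 = -273410)
U(-1414) + D = (⅓)*(-1414) - 273410 = -1414/3 - 273410 = -821644/3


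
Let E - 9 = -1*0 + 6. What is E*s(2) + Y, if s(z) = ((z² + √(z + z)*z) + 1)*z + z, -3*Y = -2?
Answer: 902/3 ≈ 300.67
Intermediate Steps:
Y = ⅔ (Y = -⅓*(-2) = ⅔ ≈ 0.66667)
s(z) = z + z*(1 + z² + √2*z^(3/2)) (s(z) = ((z² + √(2*z)*z) + 1)*z + z = ((z² + (√2*√z)*z) + 1)*z + z = ((z² + √2*z^(3/2)) + 1)*z + z = (1 + z² + √2*z^(3/2))*z + z = z*(1 + z² + √2*z^(3/2)) + z = z + z*(1 + z² + √2*z^(3/2)))
E = 15 (E = 9 + (-1*0 + 6) = 9 + (0 + 6) = 9 + 6 = 15)
E*s(2) + Y = 15*(2³ + 2*2 + √2*2^(5/2)) + ⅔ = 15*(8 + 4 + √2*(4*√2)) + ⅔ = 15*(8 + 4 + 8) + ⅔ = 15*20 + ⅔ = 300 + ⅔ = 902/3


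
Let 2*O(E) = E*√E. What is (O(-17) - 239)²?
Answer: 223571/4 + 4063*I*√17 ≈ 55893.0 + 16752.0*I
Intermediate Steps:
O(E) = E^(3/2)/2 (O(E) = (E*√E)/2 = E^(3/2)/2)
(O(-17) - 239)² = ((-17)^(3/2)/2 - 239)² = ((-17*I*√17)/2 - 239)² = (-17*I*√17/2 - 239)² = (-239 - 17*I*√17/2)²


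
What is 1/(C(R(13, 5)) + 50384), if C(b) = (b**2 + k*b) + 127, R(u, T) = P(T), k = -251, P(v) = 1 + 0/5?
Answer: 1/50261 ≈ 1.9896e-5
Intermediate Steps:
P(v) = 1 (P(v) = 1 + 0*(1/5) = 1 + 0 = 1)
R(u, T) = 1
C(b) = 127 + b**2 - 251*b (C(b) = (b**2 - 251*b) + 127 = 127 + b**2 - 251*b)
1/(C(R(13, 5)) + 50384) = 1/((127 + 1**2 - 251*1) + 50384) = 1/((127 + 1 - 251) + 50384) = 1/(-123 + 50384) = 1/50261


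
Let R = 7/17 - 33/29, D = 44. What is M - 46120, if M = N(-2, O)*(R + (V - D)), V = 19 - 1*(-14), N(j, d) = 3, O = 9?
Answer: -22754503/493 ≈ -46155.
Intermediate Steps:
V = 33 (V = 19 + 14 = 33)
R = -358/493 (R = 7*(1/17) - 33*1/29 = 7/17 - 33/29 = -358/493 ≈ -0.72617)
M = -17343/493 (M = 3*(-358/493 + (33 - 1*44)) = 3*(-358/493 + (33 - 44)) = 3*(-358/493 - 11) = 3*(-5781/493) = -17343/493 ≈ -35.178)
M - 46120 = -17343/493 - 46120 = -22754503/493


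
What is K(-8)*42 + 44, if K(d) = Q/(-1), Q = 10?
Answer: -376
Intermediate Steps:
K(d) = -10 (K(d) = 10/(-1) = 10*(-1) = -10)
K(-8)*42 + 44 = -10*42 + 44 = -420 + 44 = -376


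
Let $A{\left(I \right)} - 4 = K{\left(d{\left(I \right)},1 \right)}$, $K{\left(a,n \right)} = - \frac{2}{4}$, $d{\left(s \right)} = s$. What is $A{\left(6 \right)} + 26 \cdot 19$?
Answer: $\frac{995}{2} \approx 497.5$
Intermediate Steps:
$K{\left(a,n \right)} = - \frac{1}{2}$ ($K{\left(a,n \right)} = \left(-2\right) \frac{1}{4} = - \frac{1}{2}$)
$A{\left(I \right)} = \frac{7}{2}$ ($A{\left(I \right)} = 4 - \frac{1}{2} = \frac{7}{2}$)
$A{\left(6 \right)} + 26 \cdot 19 = \frac{7}{2} + 26 \cdot 19 = \frac{7}{2} + 494 = \frac{995}{2}$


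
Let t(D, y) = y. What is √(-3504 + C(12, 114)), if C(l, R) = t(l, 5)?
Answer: I*√3499 ≈ 59.152*I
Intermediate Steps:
C(l, R) = 5
√(-3504 + C(12, 114)) = √(-3504 + 5) = √(-3499) = I*√3499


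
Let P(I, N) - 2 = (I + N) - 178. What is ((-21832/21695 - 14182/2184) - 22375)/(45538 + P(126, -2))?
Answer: -75751780327/153943728120 ≈ -0.49207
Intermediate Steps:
P(I, N) = -176 + I + N (P(I, N) = 2 + ((I + N) - 178) = 2 + (-178 + I + N) = -176 + I + N)
((-21832/21695 - 14182/2184) - 22375)/(45538 + P(126, -2)) = ((-21832/21695 - 14182/2184) - 22375)/(45538 + (-176 + 126 - 2)) = ((-21832*1/21695 - 14182*1/2184) - 22375)/(45538 - 52) = ((-21832/21695 - 1013/156) - 22375)/45486 = (-25382827/3384420 - 22375)*(1/45486) = -75751780327/3384420*1/45486 = -75751780327/153943728120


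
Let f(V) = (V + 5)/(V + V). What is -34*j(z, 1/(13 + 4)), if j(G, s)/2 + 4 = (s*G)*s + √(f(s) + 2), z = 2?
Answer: 4616/17 - 204*√5 ≈ -184.63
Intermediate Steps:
f(V) = (5 + V)/(2*V) (f(V) = (5 + V)/((2*V)) = (5 + V)*(1/(2*V)) = (5 + V)/(2*V))
j(G, s) = -8 + 2*√(2 + (5 + s)/(2*s)) + 2*G*s² (j(G, s) = -8 + 2*((s*G)*s + √((5 + s)/(2*s) + 2)) = -8 + 2*((G*s)*s + √(2 + (5 + s)/(2*s))) = -8 + 2*(G*s² + √(2 + (5 + s)/(2*s))) = -8 + 2*(√(2 + (5 + s)/(2*s)) + G*s²) = -8 + (2*√(2 + (5 + s)/(2*s)) + 2*G*s²) = -8 + 2*√(2 + (5 + s)/(2*s)) + 2*G*s²)
-34*j(z, 1/(13 + 4)) = -34*(-8 + √10*√((1 + 1/(13 + 4))/(1/(13 + 4))) + 2*2*(1/(13 + 4))²) = -34*(-8 + √10*√((1 + 1/17)/(1/17)) + 2*2*(1/17)²) = -34*(-8 + √10*√(17*(18/17)) + 2*2*(1/289)) = -34*(-8 + √10*√18 + 4/289) = -34*(-8 + √10*(3*√2) + 4/289) = -34*(-8 + 6*√5 + 4/289) = -34*(-2308/289 + 6*√5) = 4616/17 - 204*√5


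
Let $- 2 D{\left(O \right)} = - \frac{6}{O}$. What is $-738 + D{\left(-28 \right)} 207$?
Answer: $- \frac{21285}{28} \approx -760.18$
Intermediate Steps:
$D{\left(O \right)} = \frac{3}{O}$ ($D{\left(O \right)} = - \frac{\left(-6\right) \frac{1}{O}}{2} = \frac{3}{O}$)
$-738 + D{\left(-28 \right)} 207 = -738 + \frac{3}{-28} \cdot 207 = -738 + 3 \left(- \frac{1}{28}\right) 207 = -738 - \frac{621}{28} = - \frac{21285}{28}$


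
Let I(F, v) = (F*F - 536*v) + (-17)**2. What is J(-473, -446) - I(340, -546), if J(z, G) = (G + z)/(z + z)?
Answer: -386482651/946 ≈ -4.0854e+5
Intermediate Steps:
J(z, G) = (G + z)/(2*z) (J(z, G) = (G + z)/((2*z)) = (G + z)*(1/(2*z)) = (G + z)/(2*z))
I(F, v) = 289 + F**2 - 536*v (I(F, v) = (F**2 - 536*v) + 289 = 289 + F**2 - 536*v)
J(-473, -446) - I(340, -546) = (1/2)*(-446 - 473)/(-473) - (289 + 340**2 - 536*(-546)) = (1/2)*(-1/473)*(-919) - (289 + 115600 + 292656) = 919/946 - 1*408545 = 919/946 - 408545 = -386482651/946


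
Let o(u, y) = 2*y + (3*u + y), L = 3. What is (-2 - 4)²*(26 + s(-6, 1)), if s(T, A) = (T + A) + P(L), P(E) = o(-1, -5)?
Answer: 108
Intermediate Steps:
o(u, y) = 3*u + 3*y (o(u, y) = 2*y + (y + 3*u) = 3*u + 3*y)
P(E) = -18 (P(E) = 3*(-1) + 3*(-5) = -3 - 15 = -18)
s(T, A) = -18 + A + T (s(T, A) = (T + A) - 18 = (A + T) - 18 = -18 + A + T)
(-2 - 4)²*(26 + s(-6, 1)) = (-2 - 4)²*(26 + (-18 + 1 - 6)) = (-6)²*(26 - 23) = 36*3 = 108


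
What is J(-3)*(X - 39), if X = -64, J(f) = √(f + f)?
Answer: -103*I*√6 ≈ -252.3*I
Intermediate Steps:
J(f) = √2*√f (J(f) = √(2*f) = √2*√f)
J(-3)*(X - 39) = (√2*√(-3))*(-64 - 39) = (√2*(I*√3))*(-103) = (I*√6)*(-103) = -103*I*√6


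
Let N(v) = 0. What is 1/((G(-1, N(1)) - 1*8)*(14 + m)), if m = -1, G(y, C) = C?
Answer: -1/104 ≈ -0.0096154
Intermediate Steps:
1/((G(-1, N(1)) - 1*8)*(14 + m)) = 1/((0 - 1*8)*(14 - 1)) = 1/((0 - 8)*13) = 1/(-8*13) = 1/(-104) = -1/104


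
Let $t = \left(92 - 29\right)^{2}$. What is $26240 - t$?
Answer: $22271$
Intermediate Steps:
$t = 3969$ ($t = 63^{2} = 3969$)
$26240 - t = 26240 - 3969 = 22271$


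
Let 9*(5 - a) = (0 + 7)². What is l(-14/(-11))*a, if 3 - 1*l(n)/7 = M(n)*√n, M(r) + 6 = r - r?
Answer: -28/3 - 56*√154/33 ≈ -30.392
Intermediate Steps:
M(r) = -6 (M(r) = -6 + (r - r) = -6 + 0 = -6)
a = -4/9 (a = 5 - (0 + 7)²/9 = 5 - ⅑*7² = 5 - ⅑*49 = 5 - 49/9 = -4/9 ≈ -0.44444)
l(n) = 21 + 42*√n (l(n) = 21 - (-42)*√n = 21 + 42*√n)
l(-14/(-11))*a = (21 + 42*√(-14/(-11)))*(-4/9) = (21 + 42*√(-14*(-1/11)))*(-4/9) = (21 + 42*√(14/11))*(-4/9) = (21 + 42*(√154/11))*(-4/9) = (21 + 42*√154/11)*(-4/9) = -28/3 - 56*√154/33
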